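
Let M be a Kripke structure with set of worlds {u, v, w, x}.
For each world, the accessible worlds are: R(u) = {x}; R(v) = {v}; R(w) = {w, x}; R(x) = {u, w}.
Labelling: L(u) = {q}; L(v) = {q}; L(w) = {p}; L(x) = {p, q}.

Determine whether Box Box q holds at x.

Recall that Box ψ holds at a world iff ψ holds at every accessible world, and Dia ψ holds iff ψ holds at some accessible world.
At x: Box Box q requires Box q at every successor {u, w}.
  Box q fails at w, so Box Box q is false at x.
    At w: Box q requires q at every successor {w, x}.
      q fails at w, so Box q is false at w.

No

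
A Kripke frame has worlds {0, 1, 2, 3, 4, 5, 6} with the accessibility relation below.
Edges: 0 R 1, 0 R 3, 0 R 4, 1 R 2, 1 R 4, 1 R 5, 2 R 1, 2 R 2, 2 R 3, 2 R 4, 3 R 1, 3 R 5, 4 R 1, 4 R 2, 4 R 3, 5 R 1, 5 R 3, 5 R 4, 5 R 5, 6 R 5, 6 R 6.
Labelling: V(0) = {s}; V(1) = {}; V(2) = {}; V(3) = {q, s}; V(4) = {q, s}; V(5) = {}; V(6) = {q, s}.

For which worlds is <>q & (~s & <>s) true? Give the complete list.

Let φ = <>q & (~s & <>s). Evaluate φ at each world:
  0 (successors {1, 3, 4}): φ is false.
  1 (successors {2, 4, 5}): φ is true.
  2 (successors {1, 2, 3, 4}): φ is true.
  3 (successors {1, 5}): φ is false.
  4 (successors {1, 2, 3}): φ is false.
  5 (successors {1, 3, 4, 5}): φ is true.
  6 (successors {5, 6}): φ is false.
For instance, at 3:
  At 3: <>q is false, ~s & <>s is false, so <>q & (~s & <>s) is false.
    At 3: <>q requires q at some successor in {1, 5}.
      At 1: q is false.
      At 5: q is false.
    So <>q is false at 3.
    At 3: ~s is false, <>s is false, so ~s & <>s is false.
      At 3: <>s requires s at some successor in {1, 5}.
        At 1: s is false.
        At 5: s is false.
      So <>s is false at 3.
Satisfying worlds: {1, 2, 5}

1, 2, 5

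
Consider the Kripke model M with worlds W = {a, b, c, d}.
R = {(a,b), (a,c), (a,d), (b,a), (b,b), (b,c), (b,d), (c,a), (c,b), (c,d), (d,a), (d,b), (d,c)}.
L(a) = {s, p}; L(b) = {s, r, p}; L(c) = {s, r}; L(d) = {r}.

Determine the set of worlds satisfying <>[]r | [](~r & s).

Let φ = <>[]r | [](~r & s). Evaluate φ at each world:
  a (successors {b, c, d}): φ is false.
  b (successors {a, b, c, d}): φ is true.
  c (successors {a, b, d}): φ is true.
  d (successors {a, b, c}): φ is true.
For instance, at a:
  At a: <>[]r is false, [](~r & s) is false, so <>[]r | [](~r & s) is false.
    At a: <>[]r requires []r at some successor in {b, c, d}.
      At b: []r is false.
      At c: []r is false.
      At d: []r is false.
    So <>[]r is false at a.
    At a: [](~r & s) requires ~r & s at every successor {b, c, d}.
      ~r & s fails at b, so [](~r & s) is false at a.
Satisfying worlds: {b, c, d}

b, c, d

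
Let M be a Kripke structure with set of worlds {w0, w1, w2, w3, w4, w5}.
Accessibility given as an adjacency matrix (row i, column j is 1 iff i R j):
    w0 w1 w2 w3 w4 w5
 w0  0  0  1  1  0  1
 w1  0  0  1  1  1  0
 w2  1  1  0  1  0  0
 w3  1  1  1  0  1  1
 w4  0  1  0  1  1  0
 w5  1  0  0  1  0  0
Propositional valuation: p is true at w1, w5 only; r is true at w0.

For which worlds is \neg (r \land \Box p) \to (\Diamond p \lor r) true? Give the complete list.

w0, w2, w3, w4

Recall that \Box ψ holds at a world iff ψ holds at every accessible world, and \Diamond ψ holds iff ψ holds at some accessible world.
Let φ = \neg (r \land \Box p) \to (\Diamond p \lor r). Evaluate φ at each world:
  w0 (successors {w2, w3, w5}): φ is true.
  w1 (successors {w2, w3, w4}): φ is false.
  w2 (successors {w0, w1, w3}): φ is true.
  w3 (successors {w0, w1, w2, w4, w5}): φ is true.
  w4 (successors {w1, w3, w4}): φ is true.
  w5 (successors {w0, w3}): φ is false.
For instance, at w1:
  At w1: \neg (r \land \Box p) is true, \Diamond p \lor r is false, so \neg (r \land \Box p) \to (\Diamond p \lor r) is false.
    At w1: r \land \Box p is false, so \neg (r \land \Box p) is true.
      At w1: r is false, \Box p is false, so r \land \Box p is false.
    At w1: \Diamond p is false, r is false, so \Diamond p \lor r is false.
      At w1: \Diamond p requires p at some successor in {w2, w3, w4}.
        At w2: p is false.
        At w3: p is false.
        At w4: p is false.
      So \Diamond p is false at w1.
Satisfying worlds: {w0, w2, w3, w4}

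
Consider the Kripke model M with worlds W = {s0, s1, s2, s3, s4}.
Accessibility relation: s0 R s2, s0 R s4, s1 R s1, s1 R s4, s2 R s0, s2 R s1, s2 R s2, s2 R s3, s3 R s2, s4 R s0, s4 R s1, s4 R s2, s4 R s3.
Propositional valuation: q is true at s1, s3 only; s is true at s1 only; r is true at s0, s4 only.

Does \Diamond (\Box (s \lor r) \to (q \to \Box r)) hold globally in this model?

Let φ = \Diamond (\Box (s \lor r) \to (q \to \Box r)). Evaluate φ at each world:
  s0 (successors {s2, s4}): φ is true.
  s1 (successors {s1, s4}): φ is true.
  s2 (successors {s0, s1, s2, s3}): φ is true.
  s3 (successors {s2}): φ is true.
  s4 (successors {s0, s1, s2, s3}): φ is true.
For instance, at s3:
  At s3: \Diamond (\Box (s \lor r) \to (q \to \Box r)) requires \Box (s \lor r) \to (q \to \Box r) at some successor in {s2}.
    \Box (s \lor r) \to (q \to \Box r) holds at s2, so \Diamond (\Box (s \lor r) \to (q \to \Box r)) is true at s3.
      At s2: \Box (s \lor r) is false, q \to \Box r is true, so \Box (s \lor r) \to (q \to \Box r) is true.

Yes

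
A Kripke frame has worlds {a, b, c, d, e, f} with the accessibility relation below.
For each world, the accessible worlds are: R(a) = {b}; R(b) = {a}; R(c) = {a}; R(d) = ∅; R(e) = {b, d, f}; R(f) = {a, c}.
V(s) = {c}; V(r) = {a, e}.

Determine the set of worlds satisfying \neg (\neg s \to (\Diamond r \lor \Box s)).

a, e

Let φ = \neg (\neg s \to (\Diamond r \lor \Box s)). Evaluate φ at each world:
  a (successors {b}): φ is true.
  b (successors {a}): φ is false.
  c (successors {a}): φ is false.
  d (successors ∅): φ is false.
  e (successors {b, d, f}): φ is true.
  f (successors {a, c}): φ is false.
For instance, at c:
  At c: \neg s \to (\Diamond r \lor \Box s) is true, so \neg (\neg s \to (\Diamond r \lor \Box s)) is false.
    At c: \neg s is false, \Diamond r \lor \Box s is true, so \neg s \to (\Diamond r \lor \Box s) is true.
      At c: \Diamond r is true, \Box s is false, so \Diamond r \lor \Box s is true.
Satisfying worlds: {a, e}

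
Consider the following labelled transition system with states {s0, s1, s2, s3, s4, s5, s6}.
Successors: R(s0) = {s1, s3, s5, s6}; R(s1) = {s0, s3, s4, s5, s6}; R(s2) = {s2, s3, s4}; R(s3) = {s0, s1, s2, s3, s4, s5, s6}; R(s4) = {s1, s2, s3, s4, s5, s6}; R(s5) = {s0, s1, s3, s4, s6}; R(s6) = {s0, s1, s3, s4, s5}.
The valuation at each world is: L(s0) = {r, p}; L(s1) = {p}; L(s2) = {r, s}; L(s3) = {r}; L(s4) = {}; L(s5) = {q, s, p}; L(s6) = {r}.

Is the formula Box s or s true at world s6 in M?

No

Recall that Box ψ holds at a world iff ψ holds at every accessible world, and Dia ψ holds iff ψ holds at some accessible world.
At s6: Box s is false, s is false, so Box s or s is false.
  At s6: Box s requires s at every successor {s0, s1, s3, s4, s5}.
    s fails at s0, so Box s is false at s6.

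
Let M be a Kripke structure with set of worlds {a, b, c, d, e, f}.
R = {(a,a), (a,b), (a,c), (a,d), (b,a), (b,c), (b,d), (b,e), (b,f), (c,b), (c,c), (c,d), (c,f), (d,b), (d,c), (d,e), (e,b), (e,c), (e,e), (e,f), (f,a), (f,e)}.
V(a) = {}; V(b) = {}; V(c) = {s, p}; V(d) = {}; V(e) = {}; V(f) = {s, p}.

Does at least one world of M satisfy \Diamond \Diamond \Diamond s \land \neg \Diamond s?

Recall that \Diamond ψ holds at a world iff ψ holds at some accessible world.
Let φ = \Diamond \Diamond \Diamond s \land \neg \Diamond s. Evaluate φ at each world:
  a (successors {a, b, c, d}): φ is false.
  b (successors {a, c, d, e, f}): φ is false.
  c (successors {b, c, d, f}): φ is false.
  d (successors {b, c, e}): φ is false.
  e (successors {b, c, e, f}): φ is false.
  f (successors {a, e}): φ is true.
Detail at f (witness):
  At f: \Diamond \Diamond \Diamond s is true, \neg \Diamond s is true, so \Diamond \Diamond \Diamond s \land \neg \Diamond s is true.
    At f: \Diamond \Diamond \Diamond s requires \Diamond \Diamond s at some successor in {a, e}.
      \Diamond \Diamond s holds at a, so \Diamond \Diamond \Diamond s is true at f.
    At f: \Diamond s is false, so \neg \Diamond s is true.
      At f: \Diamond s requires s at some successor in {a, e}.
        At a: s is false.
        At e: s is false.
      So \Diamond s is false at f.

Yes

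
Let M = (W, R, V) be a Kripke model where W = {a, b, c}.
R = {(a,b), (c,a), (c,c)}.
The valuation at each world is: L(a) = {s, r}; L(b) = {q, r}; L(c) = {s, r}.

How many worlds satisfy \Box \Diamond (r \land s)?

Let φ = \Box \Diamond (r \land s). Evaluate φ at each world:
  a (successors {b}): φ is false.
  b (successors ∅): φ is true.
  c (successors {a, c}): φ is false.
For instance, at c:
  At c: \Box \Diamond (r \land s) requires \Diamond (r \land s) at every successor {a, c}.
    \Diamond (r \land s) fails at a, so \Box \Diamond (r \land s) is false at c.
      At a: \Diamond (r \land s) requires r \land s at some successor in {b}.
        At b: r \land s is false.
      So \Diamond (r \land s) is false at a.
Satisfying worlds: {b}

1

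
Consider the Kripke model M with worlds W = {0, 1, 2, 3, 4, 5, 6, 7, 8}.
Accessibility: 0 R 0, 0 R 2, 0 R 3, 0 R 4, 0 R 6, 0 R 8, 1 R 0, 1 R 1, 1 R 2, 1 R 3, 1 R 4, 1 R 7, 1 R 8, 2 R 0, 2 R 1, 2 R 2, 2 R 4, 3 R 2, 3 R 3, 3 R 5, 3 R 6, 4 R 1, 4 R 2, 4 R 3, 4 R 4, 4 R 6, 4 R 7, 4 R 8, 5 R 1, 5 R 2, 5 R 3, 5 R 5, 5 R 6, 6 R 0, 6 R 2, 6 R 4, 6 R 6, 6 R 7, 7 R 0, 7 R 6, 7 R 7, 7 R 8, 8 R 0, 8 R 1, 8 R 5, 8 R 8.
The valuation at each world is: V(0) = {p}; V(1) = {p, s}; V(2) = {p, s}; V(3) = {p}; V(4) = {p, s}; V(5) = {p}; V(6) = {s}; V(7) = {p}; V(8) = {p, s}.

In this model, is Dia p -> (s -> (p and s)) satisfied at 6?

No

At 6: Dia p is true, s -> (p and s) is false, so Dia p -> (s -> (p and s)) is false.
  At 6: Dia p requires p at some successor in {0, 2, 4, 6, 7}.
    p holds at 0, so Dia p is true at 6.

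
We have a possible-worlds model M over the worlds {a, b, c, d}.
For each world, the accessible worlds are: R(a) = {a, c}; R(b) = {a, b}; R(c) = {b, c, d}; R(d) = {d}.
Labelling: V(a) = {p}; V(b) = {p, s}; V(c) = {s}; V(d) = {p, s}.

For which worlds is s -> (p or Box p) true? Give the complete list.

a, b, d

Let φ = s -> (p or Box p). Evaluate φ at each world:
  a (successors {a, c}): φ is true.
  b (successors {a, b}): φ is true.
  c (successors {b, c, d}): φ is false.
  d (successors {d}): φ is true.
For instance, at d:
  At d: s is true, p or Box p is true, so s -> (p or Box p) is true.
    At d: p is true, Box p is true, so p or Box p is true.
      At d: Box p requires p at every successor {d}.
        At d: p is true.
      So Box p is true at d.
Satisfying worlds: {a, b, d}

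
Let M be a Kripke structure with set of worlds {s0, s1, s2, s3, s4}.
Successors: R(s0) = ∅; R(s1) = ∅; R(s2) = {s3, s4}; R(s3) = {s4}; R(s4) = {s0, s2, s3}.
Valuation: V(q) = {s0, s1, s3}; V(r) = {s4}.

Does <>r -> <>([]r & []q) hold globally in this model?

No

Recall that []ψ holds at a world iff ψ holds at every accessible world, and <>ψ holds iff ψ holds at some accessible world.
Let φ = <>r -> <>([]r & []q). Evaluate φ at each world:
  s0 (successors ∅): φ is true.
  s1 (successors ∅): φ is true.
  s2 (successors {s3, s4}): φ is false.
  s3 (successors {s4}): φ is false.
  s4 (successors {s0, s2, s3}): φ is true.
Detail at s2 (counterexample):
  At s2: <>r is true, <>([]r & []q) is false, so <>r -> <>([]r & []q) is false.
    At s2: <>r requires r at some successor in {s3, s4}.
      r holds at s4, so <>r is true at s2.
    At s2: <>([]r & []q) requires []r & []q at some successor in {s3, s4}.
      At s3: []r & []q is false.
      At s4: []r & []q is false.
    So <>([]r & []q) is false at s2.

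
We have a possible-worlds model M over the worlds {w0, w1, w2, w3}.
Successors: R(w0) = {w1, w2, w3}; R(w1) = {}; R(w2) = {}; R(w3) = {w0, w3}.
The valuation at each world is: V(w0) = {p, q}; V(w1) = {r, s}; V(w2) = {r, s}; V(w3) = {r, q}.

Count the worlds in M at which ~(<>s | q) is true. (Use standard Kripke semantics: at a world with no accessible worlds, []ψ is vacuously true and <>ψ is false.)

2

Recall that <>ψ holds at a world iff ψ holds at some accessible world.
Let φ = ~(<>s | q). Evaluate φ at each world:
  w0 (successors {w1, w2, w3}): φ is false.
  w1 (successors ∅): φ is true.
  w2 (successors ∅): φ is true.
  w3 (successors {w0, w3}): φ is false.
For instance, at w3:
  At w3: <>s | q is true, so ~(<>s | q) is false.
    At w3: <>s is false, q is true, so <>s | q is true.
      At w3: <>s requires s at some successor in {w0, w3}.
        At w0: s is false.
        At w3: s is false.
      So <>s is false at w3.
Satisfying worlds: {w1, w2}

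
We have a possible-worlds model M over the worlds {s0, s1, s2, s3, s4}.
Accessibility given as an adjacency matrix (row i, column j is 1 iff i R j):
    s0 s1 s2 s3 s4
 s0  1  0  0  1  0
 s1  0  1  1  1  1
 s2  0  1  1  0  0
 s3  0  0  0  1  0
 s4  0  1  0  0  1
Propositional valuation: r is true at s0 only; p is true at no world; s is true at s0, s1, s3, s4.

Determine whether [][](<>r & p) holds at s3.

No

At s3: [][](<>r & p) requires [](<>r & p) at every successor {s3}.
  [](<>r & p) fails at s3, so [][](<>r & p) is false at s3.
    At s3: [](<>r & p) requires <>r & p at every successor {s3}.
      <>r & p fails at s3, so [](<>r & p) is false at s3.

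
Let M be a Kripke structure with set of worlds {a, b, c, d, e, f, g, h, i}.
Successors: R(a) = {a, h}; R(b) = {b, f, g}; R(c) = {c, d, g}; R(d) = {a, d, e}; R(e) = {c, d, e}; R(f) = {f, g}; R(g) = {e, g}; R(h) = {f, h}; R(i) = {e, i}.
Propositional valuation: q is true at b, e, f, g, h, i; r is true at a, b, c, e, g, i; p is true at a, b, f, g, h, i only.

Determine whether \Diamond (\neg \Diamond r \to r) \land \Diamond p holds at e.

At e: \Diamond (\neg \Diamond r \to r) is true, \Diamond p is false, so \Diamond (\neg \Diamond r \to r) \land \Diamond p is false.
  At e: \Diamond (\neg \Diamond r \to r) requires \neg \Diamond r \to r at some successor in {c, d, e}.
    \neg \Diamond r \to r holds at c, so \Diamond (\neg \Diamond r \to r) is true at e.
      At c: \neg \Diamond r is false, r is true, so \neg \Diamond r \to r is true.
  At e: \Diamond p requires p at some successor in {c, d, e}.
    At c: p is false.
    At d: p is false.
    At e: p is false.
  So \Diamond p is false at e.

No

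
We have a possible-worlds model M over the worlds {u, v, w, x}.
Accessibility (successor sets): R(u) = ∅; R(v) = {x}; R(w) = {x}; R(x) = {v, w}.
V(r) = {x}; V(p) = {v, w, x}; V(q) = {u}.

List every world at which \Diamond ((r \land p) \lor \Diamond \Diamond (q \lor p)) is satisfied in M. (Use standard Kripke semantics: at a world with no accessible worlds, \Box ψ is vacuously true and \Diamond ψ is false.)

Let φ = \Diamond ((r \land p) \lor \Diamond \Diamond (q \lor p)). Evaluate φ at each world:
  u (successors ∅): φ is false.
  v (successors {x}): φ is true.
  w (successors {x}): φ is true.
  x (successors {v, w}): φ is true.
For instance, at w:
  At w: \Diamond ((r \land p) \lor \Diamond \Diamond (q \lor p)) requires (r \land p) \lor \Diamond \Diamond (q \lor p) at some successor in {x}.
    (r \land p) \lor \Diamond \Diamond (q \lor p) holds at x, so \Diamond ((r \land p) \lor \Diamond \Diamond (q \lor p)) is true at w.
      At x: r \land p is true, \Diamond \Diamond (q \lor p) is true, so (r \land p) \lor \Diamond \Diamond (q \lor p) is true.
Satisfying worlds: {v, w, x}

v, w, x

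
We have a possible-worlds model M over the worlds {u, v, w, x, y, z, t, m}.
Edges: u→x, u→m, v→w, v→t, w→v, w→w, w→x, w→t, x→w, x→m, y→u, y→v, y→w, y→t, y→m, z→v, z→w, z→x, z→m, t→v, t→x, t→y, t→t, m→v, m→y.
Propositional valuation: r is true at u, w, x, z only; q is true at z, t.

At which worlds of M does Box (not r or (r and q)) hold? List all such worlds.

Let φ = Box (not r or (r and q)). Evaluate φ at each world:
  u (successors {x, m}): φ is false.
  v (successors {w, t}): φ is false.
  w (successors {v, w, x, t}): φ is false.
  x (successors {w, m}): φ is false.
  y (successors {u, v, w, t, m}): φ is false.
  z (successors {v, w, x, m}): φ is false.
  t (successors {v, x, y, t}): φ is false.
  m (successors {v, y}): φ is true.
For instance, at v:
  At v: Box (not r or (r and q)) requires not r or (r and q) at every successor {w, t}.
    not r or (r and q) fails at w, so Box (not r or (r and q)) is false at v.
Satisfying worlds: {m}

m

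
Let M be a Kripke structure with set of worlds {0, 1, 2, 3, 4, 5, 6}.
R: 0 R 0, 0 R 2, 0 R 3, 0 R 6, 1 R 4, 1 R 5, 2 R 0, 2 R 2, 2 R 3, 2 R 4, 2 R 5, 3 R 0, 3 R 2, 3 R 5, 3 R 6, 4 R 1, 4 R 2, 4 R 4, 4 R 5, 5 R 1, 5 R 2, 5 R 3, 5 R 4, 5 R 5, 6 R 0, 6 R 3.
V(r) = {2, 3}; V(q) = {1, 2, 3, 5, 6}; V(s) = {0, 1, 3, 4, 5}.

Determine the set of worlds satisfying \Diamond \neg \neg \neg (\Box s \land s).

0, 1, 2, 3, 4, 5, 6

Let φ = \Diamond \neg \neg \neg (\Box s \land s). Evaluate φ at each world:
  0 (successors {0, 2, 3, 6}): φ is true.
  1 (successors {4, 5}): φ is true.
  2 (successors {0, 2, 3, 4, 5}): φ is true.
  3 (successors {0, 2, 5, 6}): φ is true.
  4 (successors {1, 2, 4, 5}): φ is true.
  5 (successors {1, 2, 3, 4, 5}): φ is true.
  6 (successors {0, 3}): φ is true.
For instance, at 6:
  At 6: \Diamond \neg \neg \neg (\Box s \land s) requires \neg \neg \neg (\Box s \land s) at some successor in {0, 3}.
    \neg \neg \neg (\Box s \land s) holds at 0, so \Diamond \neg \neg \neg (\Box s \land s) is true at 6.
      At 0: \neg \neg (\Box s \land s) is false, so \neg \neg \neg (\Box s \land s) is true.
Satisfying worlds: {0, 1, 2, 3, 4, 5, 6}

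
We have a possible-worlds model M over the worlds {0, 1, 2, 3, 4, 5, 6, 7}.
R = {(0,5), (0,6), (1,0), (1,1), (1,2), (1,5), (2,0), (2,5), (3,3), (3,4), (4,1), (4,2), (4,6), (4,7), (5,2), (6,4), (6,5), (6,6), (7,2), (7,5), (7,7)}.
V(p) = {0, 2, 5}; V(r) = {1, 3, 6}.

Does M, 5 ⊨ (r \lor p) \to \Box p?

Recall that \Box ψ holds at a world iff ψ holds at every accessible world, and \Diamond ψ holds iff ψ holds at some accessible world.
At 5: r \lor p is true, \Box p is true, so (r \lor p) \to \Box p is true.
  At 5: \Box p requires p at every successor {2}.
    At 2: p is true.
  So \Box p is true at 5.

Yes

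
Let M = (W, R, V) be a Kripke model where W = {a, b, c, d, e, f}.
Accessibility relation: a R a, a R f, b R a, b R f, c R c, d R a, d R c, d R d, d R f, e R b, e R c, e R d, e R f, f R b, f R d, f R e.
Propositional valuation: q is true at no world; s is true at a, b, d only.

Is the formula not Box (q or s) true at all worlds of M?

Yes

Let φ = not Box (q or s). Evaluate φ at each world:
  a (successors {a, f}): φ is true.
  b (successors {a, f}): φ is true.
  c (successors {c}): φ is true.
  d (successors {a, c, d, f}): φ is true.
  e (successors {b, c, d, f}): φ is true.
  f (successors {b, d, e}): φ is true.
For instance, at c:
  At c: Box (q or s) is false, so not Box (q or s) is true.
    At c: Box (q or s) requires q or s at every successor {c}.
      q or s fails at c, so Box (q or s) is false at c.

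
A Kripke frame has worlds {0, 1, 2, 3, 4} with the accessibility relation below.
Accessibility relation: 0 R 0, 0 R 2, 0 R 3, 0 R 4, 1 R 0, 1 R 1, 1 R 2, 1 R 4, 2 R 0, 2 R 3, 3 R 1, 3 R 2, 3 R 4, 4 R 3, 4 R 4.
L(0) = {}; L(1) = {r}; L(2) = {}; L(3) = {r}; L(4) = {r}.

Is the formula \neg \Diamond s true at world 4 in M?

At 4: \Diamond s is false, so \neg \Diamond s is true.
  At 4: \Diamond s requires s at some successor in {3, 4}.
    At 3: s is false.
    At 4: s is false.
  So \Diamond s is false at 4.

Yes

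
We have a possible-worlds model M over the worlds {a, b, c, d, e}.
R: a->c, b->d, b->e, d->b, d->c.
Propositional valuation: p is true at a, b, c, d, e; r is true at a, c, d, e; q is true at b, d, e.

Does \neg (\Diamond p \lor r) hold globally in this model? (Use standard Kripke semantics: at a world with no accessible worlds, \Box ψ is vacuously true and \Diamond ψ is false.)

Let φ = \neg (\Diamond p \lor r). Evaluate φ at each world:
  a (successors {c}): φ is false.
  b (successors {d, e}): φ is false.
  c (successors ∅): φ is false.
  d (successors {b, c}): φ is false.
  e (successors ∅): φ is false.
Detail at a (counterexample):
  At a: \Diamond p \lor r is true, so \neg (\Diamond p \lor r) is false.
    At a: \Diamond p is true, r is true, so \Diamond p \lor r is true.
      At a: \Diamond p requires p at some successor in {c}.
        p holds at c, so \Diamond p is true at a.

No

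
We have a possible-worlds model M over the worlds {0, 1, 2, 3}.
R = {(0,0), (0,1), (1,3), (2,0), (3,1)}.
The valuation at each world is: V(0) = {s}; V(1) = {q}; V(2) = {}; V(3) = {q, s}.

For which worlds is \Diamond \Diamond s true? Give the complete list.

Recall that \Diamond ψ holds at a world iff ψ holds at some accessible world.
Let φ = \Diamond \Diamond s. Evaluate φ at each world:
  0 (successors {0, 1}): φ is true.
  1 (successors {3}): φ is false.
  2 (successors {0}): φ is true.
  3 (successors {1}): φ is true.
For instance, at 3:
  At 3: \Diamond \Diamond s requires \Diamond s at some successor in {1}.
    \Diamond s holds at 1, so \Diamond \Diamond s is true at 3.
      At 1: \Diamond s requires s at some successor in {3}.
        s holds at 3, so \Diamond s is true at 1.
Satisfying worlds: {0, 2, 3}

0, 2, 3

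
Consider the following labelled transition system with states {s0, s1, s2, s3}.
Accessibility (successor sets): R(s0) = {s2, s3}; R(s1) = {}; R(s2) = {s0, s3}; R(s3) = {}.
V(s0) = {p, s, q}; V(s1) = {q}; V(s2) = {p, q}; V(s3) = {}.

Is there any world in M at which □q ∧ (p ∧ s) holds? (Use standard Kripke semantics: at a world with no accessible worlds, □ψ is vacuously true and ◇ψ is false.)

Let φ = □q ∧ (p ∧ s). Evaluate φ at each world:
  s0 (successors {s2, s3}): φ is false.
  s1 (successors ∅): φ is false.
  s2 (successors {s0, s3}): φ is false.
  s3 (successors ∅): φ is false.
For instance, at s0:
  At s0: □q is false, p ∧ s is true, so □q ∧ (p ∧ s) is false.
    At s0: □q requires q at every successor {s2, s3}.
      q fails at s3, so □q is false at s0.

No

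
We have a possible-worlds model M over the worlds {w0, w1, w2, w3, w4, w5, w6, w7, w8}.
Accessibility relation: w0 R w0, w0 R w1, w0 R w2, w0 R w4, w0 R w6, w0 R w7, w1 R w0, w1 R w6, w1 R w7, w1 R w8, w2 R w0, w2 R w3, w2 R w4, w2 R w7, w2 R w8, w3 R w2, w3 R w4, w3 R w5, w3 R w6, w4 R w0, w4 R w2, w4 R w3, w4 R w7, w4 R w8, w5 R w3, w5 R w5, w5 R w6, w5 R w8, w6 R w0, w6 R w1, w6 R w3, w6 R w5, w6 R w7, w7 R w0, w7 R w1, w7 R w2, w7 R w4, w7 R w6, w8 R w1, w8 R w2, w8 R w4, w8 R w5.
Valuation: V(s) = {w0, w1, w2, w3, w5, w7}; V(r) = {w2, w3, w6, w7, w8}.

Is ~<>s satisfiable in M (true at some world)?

No

Recall that <>ψ holds at a world iff ψ holds at some accessible world.
Let φ = ~<>s. Evaluate φ at each world:
  w0 (successors {w0, w1, w2, w4, w6, w7}): φ is false.
  w1 (successors {w0, w6, w7, w8}): φ is false.
  w2 (successors {w0, w3, w4, w7, w8}): φ is false.
  w3 (successors {w2, w4, w5, w6}): φ is false.
  w4 (successors {w0, w2, w3, w7, w8}): φ is false.
  w5 (successors {w3, w5, w6, w8}): φ is false.
  w6 (successors {w0, w1, w3, w5, w7}): φ is false.
  w7 (successors {w0, w1, w2, w4, w6}): φ is false.
  w8 (successors {w1, w2, w4, w5}): φ is false.
For instance, at w2:
  At w2: <>s is true, so ~<>s is false.
    At w2: <>s requires s at some successor in {w0, w3, w4, w7, w8}.
      s holds at w0, so <>s is true at w2.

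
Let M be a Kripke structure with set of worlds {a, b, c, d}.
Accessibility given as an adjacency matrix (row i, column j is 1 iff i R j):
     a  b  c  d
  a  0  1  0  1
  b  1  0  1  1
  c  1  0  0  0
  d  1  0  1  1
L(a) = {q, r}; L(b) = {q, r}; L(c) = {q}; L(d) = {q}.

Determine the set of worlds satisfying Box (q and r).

c

Let φ = Box (q and r). Evaluate φ at each world:
  a (successors {b, d}): φ is false.
  b (successors {a, c, d}): φ is false.
  c (successors {a}): φ is true.
  d (successors {a, c, d}): φ is false.
For instance, at d:
  At d: Box (q and r) requires q and r at every successor {a, c, d}.
    q and r fails at c, so Box (q and r) is false at d.
Satisfying worlds: {c}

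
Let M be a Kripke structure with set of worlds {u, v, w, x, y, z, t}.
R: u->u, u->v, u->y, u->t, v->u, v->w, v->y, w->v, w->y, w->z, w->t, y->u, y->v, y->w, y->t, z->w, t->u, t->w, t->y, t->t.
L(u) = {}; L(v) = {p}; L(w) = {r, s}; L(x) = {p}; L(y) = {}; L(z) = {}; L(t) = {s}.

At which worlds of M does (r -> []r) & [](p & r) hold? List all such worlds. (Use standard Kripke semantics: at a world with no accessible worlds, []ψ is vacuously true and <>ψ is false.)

Recall that []ψ holds at a world iff ψ holds at every accessible world, and <>ψ holds iff ψ holds at some accessible world.
Let φ = (r -> []r) & [](p & r). Evaluate φ at each world:
  u (successors {u, v, y, t}): φ is false.
  v (successors {u, w, y}): φ is false.
  w (successors {v, y, z, t}): φ is false.
  x (successors ∅): φ is true.
  y (successors {u, v, w, t}): φ is false.
  z (successors {w}): φ is false.
  t (successors {u, w, y, t}): φ is false.
For instance, at t:
  At t: r -> []r is true, [](p & r) is false, so (r -> []r) & [](p & r) is false.
    At t: r is false, []r is false, so r -> []r is true.
      At t: []r requires r at every successor {u, w, y, t}.
        r fails at u, so []r is false at t.
    At t: [](p & r) requires p & r at every successor {u, w, y, t}.
      p & r fails at u, so [](p & r) is false at t.
Satisfying worlds: {x}

x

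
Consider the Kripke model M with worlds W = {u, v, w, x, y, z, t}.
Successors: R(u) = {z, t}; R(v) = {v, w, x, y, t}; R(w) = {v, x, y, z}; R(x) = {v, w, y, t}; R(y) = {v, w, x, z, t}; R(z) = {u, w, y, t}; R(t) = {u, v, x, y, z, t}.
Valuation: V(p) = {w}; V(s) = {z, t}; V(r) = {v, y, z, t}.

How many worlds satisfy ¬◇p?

Let φ = ¬◇p. Evaluate φ at each world:
  u (successors {z, t}): φ is true.
  v (successors {v, w, x, y, t}): φ is false.
  w (successors {v, x, y, z}): φ is true.
  x (successors {v, w, y, t}): φ is false.
  y (successors {v, w, x, z, t}): φ is false.
  z (successors {u, w, y, t}): φ is false.
  t (successors {u, v, x, y, z, t}): φ is true.
For instance, at x:
  At x: ◇p is true, so ¬◇p is false.
    At x: ◇p requires p at some successor in {v, w, y, t}.
      p holds at w, so ◇p is true at x.
Satisfying worlds: {u, w, t}

3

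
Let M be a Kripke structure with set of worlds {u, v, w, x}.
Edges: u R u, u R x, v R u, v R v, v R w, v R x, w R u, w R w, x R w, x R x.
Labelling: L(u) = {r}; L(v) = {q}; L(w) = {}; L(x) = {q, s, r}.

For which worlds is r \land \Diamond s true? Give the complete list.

u, x

Let φ = r \land \Diamond s. Evaluate φ at each world:
  u (successors {u, x}): φ is true.
  v (successors {u, v, w, x}): φ is false.
  w (successors {u, w}): φ is false.
  x (successors {w, x}): φ is true.
For instance, at w:
  At w: r is false, \Diamond s is false, so r \land \Diamond s is false.
    At w: \Diamond s requires s at some successor in {u, w}.
      At u: s is false.
      At w: s is false.
    So \Diamond s is false at w.
Satisfying worlds: {u, x}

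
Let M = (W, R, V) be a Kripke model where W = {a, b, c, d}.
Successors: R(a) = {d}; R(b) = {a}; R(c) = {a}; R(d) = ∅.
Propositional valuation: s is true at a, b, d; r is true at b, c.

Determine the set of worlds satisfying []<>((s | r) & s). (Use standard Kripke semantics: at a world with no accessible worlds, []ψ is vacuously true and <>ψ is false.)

b, c, d

Let φ = []<>((s | r) & s). Evaluate φ at each world:
  a (successors {d}): φ is false.
  b (successors {a}): φ is true.
  c (successors {a}): φ is true.
  d (successors ∅): φ is true.
For instance, at c:
  At c: []<>((s | r) & s) requires <>((s | r) & s) at every successor {a}.
      At a: <>((s | r) & s) requires (s | r) & s at some successor in {d}.
        (s | r) & s holds at d, so <>((s | r) & s) is true at a.
  So []<>((s | r) & s) is true at c.
Satisfying worlds: {b, c, d}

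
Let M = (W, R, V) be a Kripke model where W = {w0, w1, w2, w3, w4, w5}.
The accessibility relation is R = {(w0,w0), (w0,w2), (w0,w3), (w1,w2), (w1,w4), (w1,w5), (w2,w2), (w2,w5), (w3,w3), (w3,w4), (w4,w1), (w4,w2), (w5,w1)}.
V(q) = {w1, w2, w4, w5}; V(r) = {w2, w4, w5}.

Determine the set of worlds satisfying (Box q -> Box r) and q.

w1, w2

Recall that Box ψ holds at a world iff ψ holds at every accessible world, and Dia ψ holds iff ψ holds at some accessible world.
Let φ = (Box q -> Box r) and q. Evaluate φ at each world:
  w0 (successors {w0, w2, w3}): φ is false.
  w1 (successors {w2, w4, w5}): φ is true.
  w2 (successors {w2, w5}): φ is true.
  w3 (successors {w3, w4}): φ is false.
  w4 (successors {w1, w2}): φ is false.
  w5 (successors {w1}): φ is false.
For instance, at w1:
  At w1: Box q -> Box r is true, q is true, so (Box q -> Box r) and q is true.
    At w1: Box q is true, Box r is true, so Box q -> Box r is true.
      At w1: Box q requires q at every successor {w2, w4, w5}.
        At w2: q is true.
        At w4: q is true.
        At w5: q is true.
      So Box q is true at w1.
      At w1: Box r requires r at every successor {w2, w4, w5}.
        At w2: r is true.
        At w4: r is true.
        At w5: r is true.
      So Box r is true at w1.
Satisfying worlds: {w1, w2}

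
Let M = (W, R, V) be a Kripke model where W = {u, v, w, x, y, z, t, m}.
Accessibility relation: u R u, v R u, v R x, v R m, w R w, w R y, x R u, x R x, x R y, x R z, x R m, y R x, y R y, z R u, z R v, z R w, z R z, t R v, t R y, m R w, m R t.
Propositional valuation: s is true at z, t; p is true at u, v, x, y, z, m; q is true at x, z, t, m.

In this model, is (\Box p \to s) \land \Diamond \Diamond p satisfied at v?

No

Recall that \Box ψ holds at a world iff ψ holds at every accessible world, and \Diamond ψ holds iff ψ holds at some accessible world.
At v: \Box p \to s is false, \Diamond \Diamond p is true, so (\Box p \to s) \land \Diamond \Diamond p is false.
  At v: \Box p is true, s is false, so \Box p \to s is false.
    At v: \Box p requires p at every successor {u, x, m}.
      At u: p is true.
      At x: p is true.
      At m: p is true.
    So \Box p is true at v.
  At v: \Diamond \Diamond p requires \Diamond p at some successor in {u, x, m}.
    \Diamond p holds at u, so \Diamond \Diamond p is true at v.
      At u: \Diamond p requires p at some successor in {u}.
        p holds at u, so \Diamond p is true at u.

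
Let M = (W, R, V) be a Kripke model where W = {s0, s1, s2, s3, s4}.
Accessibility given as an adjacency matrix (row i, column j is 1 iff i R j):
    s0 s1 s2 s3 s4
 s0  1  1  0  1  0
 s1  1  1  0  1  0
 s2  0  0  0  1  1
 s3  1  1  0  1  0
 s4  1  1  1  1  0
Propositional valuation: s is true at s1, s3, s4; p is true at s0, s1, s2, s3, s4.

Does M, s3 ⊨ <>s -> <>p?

At s3: <>s is true, <>p is true, so <>s -> <>p is true.
  At s3: <>s requires s at some successor in {s0, s1, s3}.
    s holds at s1, so <>s is true at s3.
  At s3: <>p requires p at some successor in {s0, s1, s3}.
    p holds at s0, so <>p is true at s3.

Yes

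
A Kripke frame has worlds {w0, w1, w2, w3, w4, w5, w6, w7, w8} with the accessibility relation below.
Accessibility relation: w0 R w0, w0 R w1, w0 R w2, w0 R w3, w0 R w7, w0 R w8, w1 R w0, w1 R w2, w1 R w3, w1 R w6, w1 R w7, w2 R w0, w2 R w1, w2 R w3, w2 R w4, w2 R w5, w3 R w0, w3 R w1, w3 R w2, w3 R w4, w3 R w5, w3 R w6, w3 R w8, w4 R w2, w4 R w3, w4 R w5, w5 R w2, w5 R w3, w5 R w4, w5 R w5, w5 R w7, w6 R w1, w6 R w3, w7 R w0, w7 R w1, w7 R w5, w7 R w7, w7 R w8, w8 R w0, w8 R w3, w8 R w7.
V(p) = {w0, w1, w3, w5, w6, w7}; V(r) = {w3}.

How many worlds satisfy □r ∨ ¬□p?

Let φ = □r ∨ ¬□p. Evaluate φ at each world:
  w0 (successors {w0, w1, w2, w3, w7, w8}): φ is true.
  w1 (successors {w0, w2, w3, w6, w7}): φ is true.
  w2 (successors {w0, w1, w3, w4, w5}): φ is true.
  w3 (successors {w0, w1, w2, w4, w5, w6, w8}): φ is true.
  w4 (successors {w2, w3, w5}): φ is true.
  w5 (successors {w2, w3, w4, w5, w7}): φ is true.
  w6 (successors {w1, w3}): φ is false.
  w7 (successors {w0, w1, w5, w7, w8}): φ is true.
  w8 (successors {w0, w3, w7}): φ is false.
For instance, at w1:
  At w1: □r is false, ¬□p is true, so □r ∨ ¬□p is true.
    At w1: □r requires r at every successor {w0, w2, w3, w6, w7}.
      r fails at w0, so □r is false at w1.
    At w1: □p is false, so ¬□p is true.
      At w1: □p requires p at every successor {w0, w2, w3, w6, w7}.
        p fails at w2, so □p is false at w1.
Satisfying worlds: {w0, w1, w2, w3, w4, w5, w7}

7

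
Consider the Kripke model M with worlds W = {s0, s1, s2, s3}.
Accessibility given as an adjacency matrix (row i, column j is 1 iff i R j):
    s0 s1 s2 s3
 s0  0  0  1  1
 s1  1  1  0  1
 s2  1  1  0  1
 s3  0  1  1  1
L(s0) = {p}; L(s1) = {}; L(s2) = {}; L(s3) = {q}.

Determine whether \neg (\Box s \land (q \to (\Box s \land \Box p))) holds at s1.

Yes

Recall that \Box ψ holds at a world iff ψ holds at every accessible world, and \Diamond ψ holds iff ψ holds at some accessible world.
At s1: \Box s \land (q \to (\Box s \land \Box p)) is false, so \neg (\Box s \land (q \to (\Box s \land \Box p))) is true.
  At s1: \Box s is false, q \to (\Box s \land \Box p) is true, so \Box s \land (q \to (\Box s \land \Box p)) is false.
    At s1: \Box s requires s at every successor {s0, s1, s3}.
      s fails at s0, so \Box s is false at s1.
    At s1: q is false, \Box s \land \Box p is false, so q \to (\Box s \land \Box p) is true.
      At s1: \Box s is false, \Box p is false, so \Box s \land \Box p is false.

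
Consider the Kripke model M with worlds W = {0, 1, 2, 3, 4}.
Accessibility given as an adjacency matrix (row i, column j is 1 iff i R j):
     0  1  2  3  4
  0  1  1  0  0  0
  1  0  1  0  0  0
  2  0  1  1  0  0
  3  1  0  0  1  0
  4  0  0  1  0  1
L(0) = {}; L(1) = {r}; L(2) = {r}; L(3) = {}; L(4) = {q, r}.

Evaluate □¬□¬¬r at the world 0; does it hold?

No

At 0: □¬□¬¬r requires ¬□¬¬r at every successor {0, 1}.
  ¬□¬¬r fails at 1, so □¬□¬¬r is false at 0.
    At 1: □¬¬r is true, so ¬□¬¬r is false.
      At 1: □¬¬r requires ¬¬r at every successor {1}.
        At 1: ¬¬r is true.
      So □¬¬r is true at 1.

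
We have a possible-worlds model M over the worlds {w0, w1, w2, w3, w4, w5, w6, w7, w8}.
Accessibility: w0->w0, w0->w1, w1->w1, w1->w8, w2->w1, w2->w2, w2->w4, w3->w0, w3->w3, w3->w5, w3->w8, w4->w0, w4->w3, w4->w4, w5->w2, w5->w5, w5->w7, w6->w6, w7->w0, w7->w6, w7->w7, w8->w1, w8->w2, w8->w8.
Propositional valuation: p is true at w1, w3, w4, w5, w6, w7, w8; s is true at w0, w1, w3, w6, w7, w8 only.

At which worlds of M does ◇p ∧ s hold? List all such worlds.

w0, w1, w3, w6, w7, w8

Let φ = ◇p ∧ s. Evaluate φ at each world:
  w0 (successors {w0, w1}): φ is true.
  w1 (successors {w1, w8}): φ is true.
  w2 (successors {w1, w2, w4}): φ is false.
  w3 (successors {w0, w3, w5, w8}): φ is true.
  w4 (successors {w0, w3, w4}): φ is false.
  w5 (successors {w2, w5, w7}): φ is false.
  w6 (successors {w6}): φ is true.
  w7 (successors {w0, w6, w7}): φ is true.
  w8 (successors {w1, w2, w8}): φ is true.
For instance, at w0:
  At w0: ◇p is true, s is true, so ◇p ∧ s is true.
    At w0: ◇p requires p at some successor in {w0, w1}.
      p holds at w1, so ◇p is true at w0.
Satisfying worlds: {w0, w1, w3, w6, w7, w8}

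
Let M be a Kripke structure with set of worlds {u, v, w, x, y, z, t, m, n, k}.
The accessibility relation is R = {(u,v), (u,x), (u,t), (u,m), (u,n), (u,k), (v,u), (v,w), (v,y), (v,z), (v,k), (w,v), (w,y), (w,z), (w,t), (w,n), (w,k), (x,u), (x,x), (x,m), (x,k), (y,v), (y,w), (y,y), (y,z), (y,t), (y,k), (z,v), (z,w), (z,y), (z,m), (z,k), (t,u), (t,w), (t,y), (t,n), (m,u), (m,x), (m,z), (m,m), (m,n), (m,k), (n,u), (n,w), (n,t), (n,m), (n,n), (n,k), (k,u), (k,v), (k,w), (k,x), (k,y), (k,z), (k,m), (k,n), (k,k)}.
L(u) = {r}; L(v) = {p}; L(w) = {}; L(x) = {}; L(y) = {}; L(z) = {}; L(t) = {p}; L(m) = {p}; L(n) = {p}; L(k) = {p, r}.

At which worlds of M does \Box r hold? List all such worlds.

none

Let φ = \Box r. Evaluate φ at each world:
  u (successors {v, x, t, m, n, k}): φ is false.
  v (successors {u, w, y, z, k}): φ is false.
  w (successors {v, y, z, t, n, k}): φ is false.
  x (successors {u, x, m, k}): φ is false.
  y (successors {v, w, y, z, t, k}): φ is false.
  z (successors {v, w, y, m, k}): φ is false.
  t (successors {u, w, y, n}): φ is false.
  m (successors {u, x, z, m, n, k}): φ is false.
  n (successors {u, w, t, m, n, k}): φ is false.
  k (successors {u, v, w, x, y, z, m, n, k}): φ is false.
For instance, at k:
  At k: \Box r requires r at every successor {u, v, w, x, y, z, m, n, k}.
    r fails at v, so \Box r is false at k.
Satisfying worlds: none.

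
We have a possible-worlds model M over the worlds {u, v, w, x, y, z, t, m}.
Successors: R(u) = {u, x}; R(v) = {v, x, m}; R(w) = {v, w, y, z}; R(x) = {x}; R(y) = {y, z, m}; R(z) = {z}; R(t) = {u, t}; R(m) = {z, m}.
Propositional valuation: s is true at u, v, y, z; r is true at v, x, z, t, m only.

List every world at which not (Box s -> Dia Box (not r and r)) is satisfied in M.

Recall that Box ψ holds at a world iff ψ holds at every accessible world, and Dia ψ holds iff ψ holds at some accessible world.
Let φ = not (Box s -> Dia Box (not r and r)). Evaluate φ at each world:
  u (successors {u, x}): φ is false.
  v (successors {v, x, m}): φ is false.
  w (successors {v, w, y, z}): φ is false.
  x (successors {x}): φ is false.
  y (successors {y, z, m}): φ is false.
  z (successors {z}): φ is true.
  t (successors {u, t}): φ is false.
  m (successors {z, m}): φ is false.
For instance, at m:
  At m: Box s -> Dia Box (not r and r) is true, so not (Box s -> Dia Box (not r and r)) is false.
    At m: Box s is false, Dia Box (not r and r) is false, so Box s -> Dia Box (not r and r) is true.
      At m: Box s requires s at every successor {z, m}.
        s fails at m, so Box s is false at m.
      At m: Dia Box (not r and r) requires Box (not r and r) at some successor in {z, m}.
        At z: Box (not r and r) is false.
        At m: Box (not r and r) is false.
      So Dia Box (not r and r) is false at m.
Satisfying worlds: {z}

z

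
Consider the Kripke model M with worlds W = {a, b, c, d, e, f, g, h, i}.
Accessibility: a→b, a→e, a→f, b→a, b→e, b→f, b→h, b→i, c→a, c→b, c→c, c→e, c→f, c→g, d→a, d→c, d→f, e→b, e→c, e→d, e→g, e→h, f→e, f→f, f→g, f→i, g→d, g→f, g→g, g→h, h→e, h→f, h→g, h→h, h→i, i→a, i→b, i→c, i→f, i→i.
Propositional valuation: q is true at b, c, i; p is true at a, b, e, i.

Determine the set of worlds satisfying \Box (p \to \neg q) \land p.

Recall that \Box ψ holds at a world iff ψ holds at every accessible world, and \Diamond ψ holds iff ψ holds at some accessible world.
Let φ = \Box (p \to \neg q) \land p. Evaluate φ at each world:
  a (successors {b, e, f}): φ is false.
  b (successors {a, e, f, h, i}): φ is false.
  c (successors {a, b, c, e, f, g}): φ is false.
  d (successors {a, c, f}): φ is false.
  e (successors {b, c, d, g, h}): φ is false.
  f (successors {e, f, g, i}): φ is false.
  g (successors {d, f, g, h}): φ is false.
  h (successors {e, f, g, h, i}): φ is false.
  i (successors {a, b, c, f, i}): φ is false.
For instance, at a:
  At a: \Box (p \to \neg q) is false, p is true, so \Box (p \to \neg q) \land p is false.
    At a: \Box (p \to \neg q) requires p \to \neg q at every successor {b, e, f}.
      p \to \neg q fails at b, so \Box (p \to \neg q) is false at a.
Satisfying worlds: none.

none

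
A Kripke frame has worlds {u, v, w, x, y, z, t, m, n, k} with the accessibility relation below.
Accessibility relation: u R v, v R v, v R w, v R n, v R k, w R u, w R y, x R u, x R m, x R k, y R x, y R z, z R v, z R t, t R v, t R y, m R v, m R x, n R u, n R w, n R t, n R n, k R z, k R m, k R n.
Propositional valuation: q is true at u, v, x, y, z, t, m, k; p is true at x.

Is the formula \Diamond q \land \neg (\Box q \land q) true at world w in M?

Yes

At w: \Diamond q is true, \neg (\Box q \land q) is true, so \Diamond q \land \neg (\Box q \land q) is true.
  At w: \Diamond q requires q at some successor in {u, y}.
    q holds at u, so \Diamond q is true at w.
  At w: \Box q \land q is false, so \neg (\Box q \land q) is true.
    At w: \Box q is true, q is false, so \Box q \land q is false.
      At w: \Box q requires q at every successor {u, y}.
        At u: q is true.
        At y: q is true.
      So \Box q is true at w.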